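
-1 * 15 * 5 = -75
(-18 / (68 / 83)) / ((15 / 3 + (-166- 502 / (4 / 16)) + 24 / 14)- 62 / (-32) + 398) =13944 / 1121677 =0.01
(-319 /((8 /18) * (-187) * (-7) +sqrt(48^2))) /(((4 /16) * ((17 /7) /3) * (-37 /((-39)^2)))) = 7054047 /68561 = 102.89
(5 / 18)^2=25 / 324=0.08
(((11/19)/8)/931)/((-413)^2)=11/24137560328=0.00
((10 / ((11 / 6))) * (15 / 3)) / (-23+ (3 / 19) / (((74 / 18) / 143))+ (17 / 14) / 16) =-47241600 / 30195451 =-1.56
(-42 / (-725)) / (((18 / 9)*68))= 21 / 49300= 0.00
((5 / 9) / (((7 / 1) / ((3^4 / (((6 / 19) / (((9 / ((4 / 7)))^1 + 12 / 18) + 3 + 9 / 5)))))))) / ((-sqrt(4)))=-24187 / 112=-215.96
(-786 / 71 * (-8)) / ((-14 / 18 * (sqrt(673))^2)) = -56592 / 334481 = -0.17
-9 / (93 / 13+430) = -117 / 5683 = -0.02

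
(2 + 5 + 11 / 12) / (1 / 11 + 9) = 209 / 240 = 0.87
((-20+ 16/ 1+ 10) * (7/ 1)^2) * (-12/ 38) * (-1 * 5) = 8820/ 19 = 464.21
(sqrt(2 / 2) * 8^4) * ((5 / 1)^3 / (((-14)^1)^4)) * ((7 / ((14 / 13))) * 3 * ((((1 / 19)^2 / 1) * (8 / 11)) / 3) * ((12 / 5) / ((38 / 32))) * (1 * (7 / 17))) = 63897600 / 439943119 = 0.15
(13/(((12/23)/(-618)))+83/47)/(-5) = 1447293/470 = 3079.35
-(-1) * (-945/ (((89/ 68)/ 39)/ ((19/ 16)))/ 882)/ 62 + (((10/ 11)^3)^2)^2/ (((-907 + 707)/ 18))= -620832453923316555/ 969799475833802768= -0.64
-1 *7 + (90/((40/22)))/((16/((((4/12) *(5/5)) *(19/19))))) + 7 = 33/32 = 1.03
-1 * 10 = -10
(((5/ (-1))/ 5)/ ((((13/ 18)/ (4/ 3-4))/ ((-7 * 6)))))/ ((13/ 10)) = -20160/ 169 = -119.29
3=3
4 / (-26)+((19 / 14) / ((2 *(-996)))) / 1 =-56023 / 362544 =-0.15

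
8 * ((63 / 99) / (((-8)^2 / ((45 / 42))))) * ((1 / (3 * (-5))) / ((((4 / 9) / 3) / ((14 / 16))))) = -189 / 5632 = -0.03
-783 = -783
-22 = -22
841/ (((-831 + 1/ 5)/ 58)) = -121945/ 2077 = -58.71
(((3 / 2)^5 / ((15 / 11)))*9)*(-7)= -56133 / 160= -350.83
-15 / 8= -1.88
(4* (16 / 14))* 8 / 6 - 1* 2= 4.10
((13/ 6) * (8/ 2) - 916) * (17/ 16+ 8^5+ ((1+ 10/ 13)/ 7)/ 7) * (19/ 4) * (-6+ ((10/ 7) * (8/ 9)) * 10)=-607430838816199/ 642096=-946012494.73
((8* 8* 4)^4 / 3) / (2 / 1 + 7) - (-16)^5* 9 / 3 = 4379901952 / 27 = 162218590.81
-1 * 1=-1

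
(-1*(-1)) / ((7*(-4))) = -1 / 28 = -0.04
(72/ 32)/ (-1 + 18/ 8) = 9/ 5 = 1.80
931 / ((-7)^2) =19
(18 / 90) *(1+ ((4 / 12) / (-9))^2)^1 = 146 / 729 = 0.20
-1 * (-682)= 682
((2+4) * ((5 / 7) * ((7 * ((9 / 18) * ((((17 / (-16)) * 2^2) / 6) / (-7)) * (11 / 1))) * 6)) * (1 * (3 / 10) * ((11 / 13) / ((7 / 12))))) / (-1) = -55539 / 1274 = -43.59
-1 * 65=-65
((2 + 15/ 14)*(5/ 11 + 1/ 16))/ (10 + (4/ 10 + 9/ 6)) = 2795/ 20944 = 0.13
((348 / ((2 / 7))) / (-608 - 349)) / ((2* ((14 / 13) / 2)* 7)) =-13 / 77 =-0.17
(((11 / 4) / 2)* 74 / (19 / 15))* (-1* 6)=-18315 / 38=-481.97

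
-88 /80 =-1.10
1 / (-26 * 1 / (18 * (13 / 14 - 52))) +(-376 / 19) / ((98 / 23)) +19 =92565 / 1862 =49.71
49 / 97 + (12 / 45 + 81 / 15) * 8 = 13339 / 291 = 45.84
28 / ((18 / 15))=70 / 3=23.33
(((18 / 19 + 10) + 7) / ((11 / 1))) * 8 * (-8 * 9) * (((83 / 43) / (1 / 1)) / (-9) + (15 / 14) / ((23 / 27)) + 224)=-27819196640 / 131537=-211493.32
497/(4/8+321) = 1.55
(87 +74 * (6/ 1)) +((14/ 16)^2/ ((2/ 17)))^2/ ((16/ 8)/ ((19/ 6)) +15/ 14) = 2062815493/ 3710976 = 555.87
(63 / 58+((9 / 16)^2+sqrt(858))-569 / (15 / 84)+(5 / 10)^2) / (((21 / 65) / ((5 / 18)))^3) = -270546413678125 / 133657122816+34328125 * sqrt(858) / 54010152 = -2005.57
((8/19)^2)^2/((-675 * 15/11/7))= -315392/1319500125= -0.00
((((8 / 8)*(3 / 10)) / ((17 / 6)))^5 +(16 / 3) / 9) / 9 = 70994444323 / 1078203909375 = 0.07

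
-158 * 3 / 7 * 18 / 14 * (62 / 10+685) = -14743296 / 245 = -60176.72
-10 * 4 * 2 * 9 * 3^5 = -174960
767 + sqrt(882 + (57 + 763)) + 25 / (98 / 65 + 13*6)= sqrt(1702) + 3965481 / 5168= 808.57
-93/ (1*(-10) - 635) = 31/ 215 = 0.14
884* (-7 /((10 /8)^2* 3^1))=-99008 /75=-1320.11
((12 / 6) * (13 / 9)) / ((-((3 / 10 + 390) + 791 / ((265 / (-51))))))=-13780 / 1135593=-0.01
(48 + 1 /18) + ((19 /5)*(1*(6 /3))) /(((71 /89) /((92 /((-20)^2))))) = 4013456 /79875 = 50.25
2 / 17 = 0.12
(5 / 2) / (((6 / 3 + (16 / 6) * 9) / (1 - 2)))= -0.10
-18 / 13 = -1.38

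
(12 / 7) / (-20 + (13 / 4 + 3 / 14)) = -48 / 463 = -0.10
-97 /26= -3.73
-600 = -600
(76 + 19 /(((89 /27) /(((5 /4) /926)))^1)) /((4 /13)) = 325733473 /1318624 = 247.03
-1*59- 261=-320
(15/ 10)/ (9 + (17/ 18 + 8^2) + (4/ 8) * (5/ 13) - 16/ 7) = 2457/ 117692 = 0.02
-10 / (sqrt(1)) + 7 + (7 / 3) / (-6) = -61 / 18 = -3.39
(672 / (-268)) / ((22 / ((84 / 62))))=-3528 / 22847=-0.15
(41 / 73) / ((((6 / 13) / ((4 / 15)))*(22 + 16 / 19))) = 10127 / 712845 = 0.01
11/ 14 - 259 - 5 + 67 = -2747/ 14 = -196.21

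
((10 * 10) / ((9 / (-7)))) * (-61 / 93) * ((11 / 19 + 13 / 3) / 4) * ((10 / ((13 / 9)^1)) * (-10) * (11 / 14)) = -3407.92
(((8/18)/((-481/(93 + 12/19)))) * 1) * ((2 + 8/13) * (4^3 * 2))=-10322944/356421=-28.96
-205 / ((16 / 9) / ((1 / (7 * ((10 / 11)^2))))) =-44649 / 2240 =-19.93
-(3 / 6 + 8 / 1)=-17 / 2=-8.50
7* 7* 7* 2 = 686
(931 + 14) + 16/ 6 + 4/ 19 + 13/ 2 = 108799/ 114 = 954.38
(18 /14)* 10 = 90 /7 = 12.86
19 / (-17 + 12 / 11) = -209 / 175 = -1.19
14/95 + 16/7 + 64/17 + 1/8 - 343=-30449087/90440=-336.68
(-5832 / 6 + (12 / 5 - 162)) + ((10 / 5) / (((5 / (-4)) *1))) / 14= -7922 / 7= -1131.71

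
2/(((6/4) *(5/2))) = 8/15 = 0.53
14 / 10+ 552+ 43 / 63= 174536 / 315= 554.08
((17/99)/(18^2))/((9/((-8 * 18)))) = -68/8019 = -0.01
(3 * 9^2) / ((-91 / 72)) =-17496 / 91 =-192.26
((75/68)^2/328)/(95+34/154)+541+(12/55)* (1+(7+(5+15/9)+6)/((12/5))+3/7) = 465033605694433/856258411008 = 543.10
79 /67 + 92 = 6243 /67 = 93.18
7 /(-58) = -7 /58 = -0.12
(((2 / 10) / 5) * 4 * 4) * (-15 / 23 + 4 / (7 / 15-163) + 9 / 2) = 2.45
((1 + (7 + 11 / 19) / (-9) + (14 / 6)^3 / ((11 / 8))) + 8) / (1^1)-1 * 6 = 64313 / 5643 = 11.40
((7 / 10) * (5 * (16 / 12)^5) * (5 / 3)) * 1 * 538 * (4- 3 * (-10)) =327792640 / 729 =449646.97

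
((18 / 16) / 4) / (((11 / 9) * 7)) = 81 / 2464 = 0.03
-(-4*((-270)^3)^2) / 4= 387420489000000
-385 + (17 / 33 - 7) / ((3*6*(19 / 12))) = -724613 / 1881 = -385.23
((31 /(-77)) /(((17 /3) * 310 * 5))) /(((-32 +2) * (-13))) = -0.00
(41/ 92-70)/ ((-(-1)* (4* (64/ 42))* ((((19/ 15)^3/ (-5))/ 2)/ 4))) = 2267645625/ 10096448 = 224.60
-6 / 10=-3 / 5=-0.60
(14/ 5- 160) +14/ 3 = -2288/ 15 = -152.53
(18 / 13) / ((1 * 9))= 2 / 13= 0.15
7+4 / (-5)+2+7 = 76 / 5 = 15.20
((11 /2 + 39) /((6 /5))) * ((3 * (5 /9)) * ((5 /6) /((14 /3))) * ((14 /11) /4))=11125 /3168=3.51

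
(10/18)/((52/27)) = 15/52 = 0.29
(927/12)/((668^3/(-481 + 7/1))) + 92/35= 54843721133/20865434240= 2.63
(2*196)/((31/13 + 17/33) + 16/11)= 42042/467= 90.03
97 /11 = 8.82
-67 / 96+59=5597 / 96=58.30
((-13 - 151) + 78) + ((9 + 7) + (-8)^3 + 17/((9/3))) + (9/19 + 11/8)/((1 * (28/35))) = -1047017/1824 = -574.02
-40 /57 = -0.70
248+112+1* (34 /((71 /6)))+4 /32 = 206183 /568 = 363.00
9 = 9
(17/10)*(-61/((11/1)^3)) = -1037/13310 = -0.08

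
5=5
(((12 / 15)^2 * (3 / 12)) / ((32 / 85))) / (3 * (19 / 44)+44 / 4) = 187 / 5410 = 0.03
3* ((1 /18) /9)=1 /54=0.02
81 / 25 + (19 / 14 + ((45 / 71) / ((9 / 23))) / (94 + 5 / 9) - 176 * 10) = -1613989407 / 919450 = -1755.39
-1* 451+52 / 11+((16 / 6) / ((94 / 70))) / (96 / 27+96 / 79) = -97735307 / 219208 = -445.86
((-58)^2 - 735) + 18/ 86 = 113056/ 43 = 2629.21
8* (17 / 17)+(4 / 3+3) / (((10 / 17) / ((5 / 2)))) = 317 / 12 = 26.42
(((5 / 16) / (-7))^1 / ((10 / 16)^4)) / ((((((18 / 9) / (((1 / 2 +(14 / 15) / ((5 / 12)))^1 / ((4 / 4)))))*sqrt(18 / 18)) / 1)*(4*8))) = -274 / 21875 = -0.01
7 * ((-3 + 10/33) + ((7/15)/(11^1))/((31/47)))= -94262/5115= -18.43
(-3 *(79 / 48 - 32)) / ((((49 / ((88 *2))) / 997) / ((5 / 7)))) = 79894595 / 343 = 232928.85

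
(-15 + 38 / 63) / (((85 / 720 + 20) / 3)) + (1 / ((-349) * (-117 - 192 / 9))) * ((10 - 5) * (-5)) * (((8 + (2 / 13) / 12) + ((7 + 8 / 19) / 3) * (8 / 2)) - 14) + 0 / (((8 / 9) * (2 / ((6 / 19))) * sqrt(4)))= -623574190573 / 290186365742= -2.15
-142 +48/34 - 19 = -2713/17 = -159.59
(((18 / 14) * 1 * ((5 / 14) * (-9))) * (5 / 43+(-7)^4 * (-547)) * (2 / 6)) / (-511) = -3811989330 / 1076677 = -3540.51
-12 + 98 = 86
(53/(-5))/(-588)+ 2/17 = 6781/49980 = 0.14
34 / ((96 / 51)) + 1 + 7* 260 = 29425 / 16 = 1839.06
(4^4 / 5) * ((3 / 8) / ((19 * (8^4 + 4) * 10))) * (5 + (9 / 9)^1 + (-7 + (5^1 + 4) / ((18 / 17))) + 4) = 138 / 486875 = 0.00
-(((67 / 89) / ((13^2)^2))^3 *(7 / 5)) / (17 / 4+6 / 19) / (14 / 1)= -11428994 / 28496382182182384534415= -0.00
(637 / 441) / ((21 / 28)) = 52 / 27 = 1.93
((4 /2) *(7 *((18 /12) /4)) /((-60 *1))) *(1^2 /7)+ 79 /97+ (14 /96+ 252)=368039 /1455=252.95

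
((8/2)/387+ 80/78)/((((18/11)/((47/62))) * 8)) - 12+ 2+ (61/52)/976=-9.94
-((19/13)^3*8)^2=-3010936384/4826809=-623.79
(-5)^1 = -5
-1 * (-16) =16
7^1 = 7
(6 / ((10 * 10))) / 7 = 3 / 350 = 0.01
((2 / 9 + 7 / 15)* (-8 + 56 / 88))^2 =77841 / 3025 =25.73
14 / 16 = 7 / 8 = 0.88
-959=-959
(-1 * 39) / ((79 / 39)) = -1521 / 79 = -19.25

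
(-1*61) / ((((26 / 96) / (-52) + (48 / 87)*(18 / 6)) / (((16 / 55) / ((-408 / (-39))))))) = -1.03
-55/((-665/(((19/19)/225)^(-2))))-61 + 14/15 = 8233292/1995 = 4126.96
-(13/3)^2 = -169/9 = -18.78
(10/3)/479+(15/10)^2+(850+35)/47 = 5696711/270156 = 21.09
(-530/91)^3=-148877000/753571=-197.56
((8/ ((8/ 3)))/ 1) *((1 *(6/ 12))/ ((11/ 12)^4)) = 31104/ 14641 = 2.12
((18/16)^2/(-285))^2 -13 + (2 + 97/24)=-771671413/110899200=-6.96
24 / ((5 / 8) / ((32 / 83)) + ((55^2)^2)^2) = 6144 / 21435888100000415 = 0.00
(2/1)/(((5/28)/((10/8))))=14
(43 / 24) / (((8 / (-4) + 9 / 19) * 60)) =-817 / 41760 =-0.02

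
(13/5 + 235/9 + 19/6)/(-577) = -2869/51930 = -0.06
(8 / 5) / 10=4 / 25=0.16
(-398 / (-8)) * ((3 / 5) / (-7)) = -597 / 140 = -4.26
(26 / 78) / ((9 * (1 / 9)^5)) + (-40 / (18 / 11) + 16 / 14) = 136313 / 63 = 2163.70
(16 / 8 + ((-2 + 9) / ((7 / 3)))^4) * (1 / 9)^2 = 83 / 81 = 1.02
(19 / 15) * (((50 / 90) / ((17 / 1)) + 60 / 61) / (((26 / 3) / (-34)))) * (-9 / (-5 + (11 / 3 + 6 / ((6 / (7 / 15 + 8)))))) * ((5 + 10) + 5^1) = 10812900 / 84851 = 127.43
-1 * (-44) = 44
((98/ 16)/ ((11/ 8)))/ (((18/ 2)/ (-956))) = -46844/ 99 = -473.17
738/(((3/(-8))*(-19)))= 1968/19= 103.58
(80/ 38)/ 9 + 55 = 9445/ 171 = 55.23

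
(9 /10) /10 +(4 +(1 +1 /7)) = 3663 /700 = 5.23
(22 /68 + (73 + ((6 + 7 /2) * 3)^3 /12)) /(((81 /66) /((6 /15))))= 88759 /136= 652.64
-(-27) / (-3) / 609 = -3 / 203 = -0.01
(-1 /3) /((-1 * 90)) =1 /270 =0.00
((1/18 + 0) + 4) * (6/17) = 73/51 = 1.43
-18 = -18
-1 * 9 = -9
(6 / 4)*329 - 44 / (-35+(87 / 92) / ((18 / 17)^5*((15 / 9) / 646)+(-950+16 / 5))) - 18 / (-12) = 1156451856161961909 / 2330348200335355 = 496.26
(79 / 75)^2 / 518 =6241 / 2913750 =0.00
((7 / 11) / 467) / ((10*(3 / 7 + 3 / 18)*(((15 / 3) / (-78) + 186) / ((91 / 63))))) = 16562 / 9312738875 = 0.00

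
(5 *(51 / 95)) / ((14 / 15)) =765 / 266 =2.88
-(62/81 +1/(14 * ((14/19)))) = -13691/15876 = -0.86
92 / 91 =1.01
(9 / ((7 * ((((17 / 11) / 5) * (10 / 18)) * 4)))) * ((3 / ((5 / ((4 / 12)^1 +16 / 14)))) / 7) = 27621 / 116620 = 0.24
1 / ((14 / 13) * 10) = 13 / 140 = 0.09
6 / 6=1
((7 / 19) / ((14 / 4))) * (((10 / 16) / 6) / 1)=5 / 456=0.01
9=9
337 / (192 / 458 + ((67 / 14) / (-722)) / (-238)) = 185655394792 / 230962927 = 803.83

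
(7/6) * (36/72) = 0.58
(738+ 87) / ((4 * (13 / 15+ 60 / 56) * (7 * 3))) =375 / 74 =5.07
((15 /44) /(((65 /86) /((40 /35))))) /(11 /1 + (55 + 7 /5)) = 2580 /337337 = 0.01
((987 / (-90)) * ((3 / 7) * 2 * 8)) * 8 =-3008 / 5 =-601.60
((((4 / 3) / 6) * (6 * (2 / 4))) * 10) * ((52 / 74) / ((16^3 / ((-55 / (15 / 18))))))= -715 / 9472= -0.08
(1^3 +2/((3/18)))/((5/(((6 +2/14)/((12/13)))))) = 7267/420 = 17.30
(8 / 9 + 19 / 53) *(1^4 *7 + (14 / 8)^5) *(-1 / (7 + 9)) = -1.83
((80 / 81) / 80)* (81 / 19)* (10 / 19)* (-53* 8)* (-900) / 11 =3816000 / 3971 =960.97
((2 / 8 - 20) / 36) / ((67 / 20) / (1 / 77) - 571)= 395 / 225396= 0.00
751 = 751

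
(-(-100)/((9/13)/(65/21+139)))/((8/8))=3879200/189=20524.87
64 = 64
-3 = -3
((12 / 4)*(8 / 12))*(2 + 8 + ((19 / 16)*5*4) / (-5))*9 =189 / 2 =94.50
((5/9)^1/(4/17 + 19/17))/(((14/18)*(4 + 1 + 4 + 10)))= 85/3059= 0.03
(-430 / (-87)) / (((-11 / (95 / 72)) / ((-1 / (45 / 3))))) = 4085 / 103356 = 0.04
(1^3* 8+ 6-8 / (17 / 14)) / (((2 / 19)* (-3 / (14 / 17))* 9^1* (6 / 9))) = -931 / 289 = -3.22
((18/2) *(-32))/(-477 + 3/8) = 768/1271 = 0.60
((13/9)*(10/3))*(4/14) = 260/189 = 1.38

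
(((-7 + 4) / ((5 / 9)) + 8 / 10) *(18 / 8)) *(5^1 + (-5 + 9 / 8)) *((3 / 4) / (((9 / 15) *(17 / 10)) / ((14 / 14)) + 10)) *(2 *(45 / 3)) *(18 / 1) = -3772575 / 8816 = -427.92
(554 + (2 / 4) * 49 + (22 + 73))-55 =1237 / 2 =618.50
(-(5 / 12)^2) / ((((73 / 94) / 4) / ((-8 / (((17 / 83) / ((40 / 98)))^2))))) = 12951320000 / 455885073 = 28.41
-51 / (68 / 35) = -105 / 4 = -26.25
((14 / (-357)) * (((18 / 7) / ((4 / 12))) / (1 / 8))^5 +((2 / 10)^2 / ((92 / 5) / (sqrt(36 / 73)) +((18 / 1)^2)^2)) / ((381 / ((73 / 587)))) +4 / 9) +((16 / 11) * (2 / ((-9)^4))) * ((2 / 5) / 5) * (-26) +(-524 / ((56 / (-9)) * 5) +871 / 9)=-1672642601809323055970598572672230439 / 47644877147862151806025989150 - 1679 * sqrt(73) / 462108931762788670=-35106452.19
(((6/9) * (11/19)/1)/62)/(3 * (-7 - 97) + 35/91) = -143/7158117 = -0.00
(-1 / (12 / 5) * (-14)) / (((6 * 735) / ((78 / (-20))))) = -13 / 2520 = -0.01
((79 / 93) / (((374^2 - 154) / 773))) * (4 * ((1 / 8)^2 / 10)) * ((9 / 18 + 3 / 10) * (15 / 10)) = 61067 / 1732552800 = 0.00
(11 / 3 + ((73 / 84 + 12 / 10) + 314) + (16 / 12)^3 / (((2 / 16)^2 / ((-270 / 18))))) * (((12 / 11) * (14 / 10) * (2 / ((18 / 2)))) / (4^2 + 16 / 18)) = -2464333 / 62700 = -39.30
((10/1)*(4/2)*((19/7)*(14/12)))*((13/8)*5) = 6175/12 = 514.58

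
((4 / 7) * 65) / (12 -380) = -65 / 644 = -0.10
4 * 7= 28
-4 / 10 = -2 / 5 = -0.40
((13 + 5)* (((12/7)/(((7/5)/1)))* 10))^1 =10800/49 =220.41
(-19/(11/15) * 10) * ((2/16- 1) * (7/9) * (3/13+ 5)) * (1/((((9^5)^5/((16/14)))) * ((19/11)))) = 23800/27998021519982250962039711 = 0.00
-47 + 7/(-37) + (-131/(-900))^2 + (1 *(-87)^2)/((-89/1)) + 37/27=-349000328827/2667330000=-130.84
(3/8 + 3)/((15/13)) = 117/40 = 2.92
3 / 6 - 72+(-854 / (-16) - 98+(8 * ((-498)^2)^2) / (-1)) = -3936382977953 / 8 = -492047872244.12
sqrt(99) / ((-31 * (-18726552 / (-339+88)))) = -251 * sqrt(11) / 193507704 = -0.00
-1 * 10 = -10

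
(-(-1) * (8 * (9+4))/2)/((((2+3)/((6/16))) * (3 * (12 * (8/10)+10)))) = 13/196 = 0.07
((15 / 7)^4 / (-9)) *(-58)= 326250 / 2401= 135.88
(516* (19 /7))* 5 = 49020 /7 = 7002.86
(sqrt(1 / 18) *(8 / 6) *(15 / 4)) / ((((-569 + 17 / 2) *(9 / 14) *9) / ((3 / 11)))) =-70 *sqrt(2) / 998811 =-0.00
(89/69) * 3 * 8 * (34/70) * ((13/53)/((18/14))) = 157352/54855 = 2.87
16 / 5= 3.20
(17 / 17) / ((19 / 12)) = 0.63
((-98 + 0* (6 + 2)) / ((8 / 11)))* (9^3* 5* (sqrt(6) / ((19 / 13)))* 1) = -25540515* sqrt(6) / 76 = -823174.07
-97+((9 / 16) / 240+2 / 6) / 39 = -14525431 / 149760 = -96.99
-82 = -82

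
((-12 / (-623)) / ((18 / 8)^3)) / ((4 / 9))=64 / 16821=0.00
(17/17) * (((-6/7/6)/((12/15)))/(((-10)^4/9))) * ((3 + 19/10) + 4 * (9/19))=-11619/10640000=-0.00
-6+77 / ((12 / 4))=59 / 3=19.67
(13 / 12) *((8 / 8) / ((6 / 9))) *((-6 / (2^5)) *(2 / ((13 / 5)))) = -15 / 64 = -0.23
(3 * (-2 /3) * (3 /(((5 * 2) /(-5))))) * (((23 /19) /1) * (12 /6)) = 138 /19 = 7.26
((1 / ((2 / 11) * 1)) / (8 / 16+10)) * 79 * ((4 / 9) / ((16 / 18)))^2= 869 / 84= 10.35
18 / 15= 6 / 5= 1.20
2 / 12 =1 / 6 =0.17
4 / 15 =0.27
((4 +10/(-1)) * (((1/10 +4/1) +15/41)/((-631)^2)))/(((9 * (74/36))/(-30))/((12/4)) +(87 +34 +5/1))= -197748/369637940443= -0.00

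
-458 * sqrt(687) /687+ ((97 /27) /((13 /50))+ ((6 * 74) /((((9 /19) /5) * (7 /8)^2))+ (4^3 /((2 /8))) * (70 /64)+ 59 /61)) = 6731428391 /1049139 - 2 * sqrt(687) /3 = 6398.67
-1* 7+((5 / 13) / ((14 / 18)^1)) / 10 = -1265 / 182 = -6.95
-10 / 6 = -1.67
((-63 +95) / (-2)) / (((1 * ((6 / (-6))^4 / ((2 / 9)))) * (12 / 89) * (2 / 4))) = -1424 / 27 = -52.74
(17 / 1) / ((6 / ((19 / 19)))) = 17 / 6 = 2.83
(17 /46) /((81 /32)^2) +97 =14646295 /150903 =97.06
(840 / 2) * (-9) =-3780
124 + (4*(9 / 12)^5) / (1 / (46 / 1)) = 167.66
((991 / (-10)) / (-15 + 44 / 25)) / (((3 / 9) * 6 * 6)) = 4955 / 7944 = 0.62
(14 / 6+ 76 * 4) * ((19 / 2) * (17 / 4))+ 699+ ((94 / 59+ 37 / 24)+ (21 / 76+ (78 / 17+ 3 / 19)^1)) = 498354487 / 38114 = 13075.37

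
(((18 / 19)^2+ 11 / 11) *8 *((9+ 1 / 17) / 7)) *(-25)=-3014000 / 6137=-491.12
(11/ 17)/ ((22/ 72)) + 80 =1396/ 17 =82.12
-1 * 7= -7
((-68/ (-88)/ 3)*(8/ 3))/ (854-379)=68/ 47025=0.00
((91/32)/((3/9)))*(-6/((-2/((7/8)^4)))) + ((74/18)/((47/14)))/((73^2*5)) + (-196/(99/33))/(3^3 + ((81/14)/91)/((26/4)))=346496537622053959/27535224807751680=12.58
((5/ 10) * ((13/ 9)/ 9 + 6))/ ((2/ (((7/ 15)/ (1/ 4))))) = 3493/ 1215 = 2.87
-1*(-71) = 71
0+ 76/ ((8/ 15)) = 285/ 2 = 142.50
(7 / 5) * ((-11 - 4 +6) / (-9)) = 7 / 5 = 1.40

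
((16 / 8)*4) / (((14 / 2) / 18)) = 144 / 7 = 20.57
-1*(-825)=825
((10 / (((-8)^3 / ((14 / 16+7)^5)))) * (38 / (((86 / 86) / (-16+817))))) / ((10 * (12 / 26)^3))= -1229009265561987 / 67108864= -18313665.17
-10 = -10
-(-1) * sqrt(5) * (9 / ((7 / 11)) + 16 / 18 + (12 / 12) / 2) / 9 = 1957 * sqrt(5) / 1134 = 3.86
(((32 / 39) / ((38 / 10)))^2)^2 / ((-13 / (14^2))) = -128450560000 / 3919369279293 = -0.03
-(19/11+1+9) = -129/11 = -11.73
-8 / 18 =-4 / 9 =-0.44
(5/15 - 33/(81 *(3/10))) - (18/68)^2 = -102509/93636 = -1.09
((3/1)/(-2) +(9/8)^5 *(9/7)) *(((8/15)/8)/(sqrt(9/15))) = 62459 *sqrt(15)/3440640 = 0.07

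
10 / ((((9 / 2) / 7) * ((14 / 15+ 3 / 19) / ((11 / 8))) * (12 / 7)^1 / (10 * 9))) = 1280125 / 1244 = 1029.04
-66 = -66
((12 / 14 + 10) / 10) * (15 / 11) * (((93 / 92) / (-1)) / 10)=-5301 / 35420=-0.15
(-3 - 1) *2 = -8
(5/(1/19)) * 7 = 665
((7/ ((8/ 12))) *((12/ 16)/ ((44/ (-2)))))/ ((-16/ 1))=63/ 2816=0.02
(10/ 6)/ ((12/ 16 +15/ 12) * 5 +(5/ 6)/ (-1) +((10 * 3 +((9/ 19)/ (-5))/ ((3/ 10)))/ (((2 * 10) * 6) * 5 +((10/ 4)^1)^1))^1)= 228950/ 1265993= 0.18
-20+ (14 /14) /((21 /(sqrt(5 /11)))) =-20+ sqrt(55) /231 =-19.97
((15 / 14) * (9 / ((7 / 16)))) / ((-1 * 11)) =-2.00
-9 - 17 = -26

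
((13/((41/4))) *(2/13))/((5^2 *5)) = 8/5125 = 0.00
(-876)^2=767376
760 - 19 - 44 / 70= 25913 / 35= 740.37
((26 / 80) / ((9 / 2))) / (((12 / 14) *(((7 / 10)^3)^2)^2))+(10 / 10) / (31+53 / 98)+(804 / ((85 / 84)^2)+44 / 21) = 945966364313816752174 / 1192282201481730975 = 793.41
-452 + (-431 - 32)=-915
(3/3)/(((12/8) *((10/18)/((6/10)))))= 18/25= 0.72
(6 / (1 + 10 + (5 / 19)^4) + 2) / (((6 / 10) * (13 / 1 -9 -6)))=-1013955 / 478052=-2.12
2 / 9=0.22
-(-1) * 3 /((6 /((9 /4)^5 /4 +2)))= 67241 /8192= 8.21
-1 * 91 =-91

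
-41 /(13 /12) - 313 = -4561 /13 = -350.85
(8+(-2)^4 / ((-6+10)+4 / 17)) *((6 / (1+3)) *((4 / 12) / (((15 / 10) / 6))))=212 / 9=23.56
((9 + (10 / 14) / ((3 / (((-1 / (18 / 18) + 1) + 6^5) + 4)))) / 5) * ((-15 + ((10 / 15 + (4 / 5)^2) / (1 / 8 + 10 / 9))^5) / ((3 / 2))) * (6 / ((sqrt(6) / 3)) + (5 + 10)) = -19440305509321350451018 / 381722813896484375 - 19440305509321350451018 * sqrt(6) / 1908614069482421875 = -75877.23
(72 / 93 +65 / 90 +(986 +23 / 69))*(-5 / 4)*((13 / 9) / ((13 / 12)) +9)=-2756045 / 216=-12759.47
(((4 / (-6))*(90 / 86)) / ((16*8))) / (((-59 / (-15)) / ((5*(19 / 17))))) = -21375 / 2760256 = -0.01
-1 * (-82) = 82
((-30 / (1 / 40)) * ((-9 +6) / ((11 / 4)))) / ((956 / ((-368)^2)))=487526400 / 2629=185441.76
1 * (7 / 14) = 1 / 2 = 0.50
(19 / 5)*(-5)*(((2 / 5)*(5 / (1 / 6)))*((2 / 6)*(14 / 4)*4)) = -1064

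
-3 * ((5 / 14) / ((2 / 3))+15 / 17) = -4.25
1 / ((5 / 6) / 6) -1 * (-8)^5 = 163876 / 5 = 32775.20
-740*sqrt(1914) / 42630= -0.76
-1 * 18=-18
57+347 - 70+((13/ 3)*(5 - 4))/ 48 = 334.09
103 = 103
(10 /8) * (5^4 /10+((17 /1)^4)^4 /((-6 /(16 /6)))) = -1946447675026674733615 /72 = -27033995486481593522.43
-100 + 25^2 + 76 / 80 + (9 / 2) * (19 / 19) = 10609 / 20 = 530.45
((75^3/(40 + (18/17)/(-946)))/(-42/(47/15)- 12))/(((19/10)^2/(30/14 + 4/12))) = -46059853125000/161739545863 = -284.78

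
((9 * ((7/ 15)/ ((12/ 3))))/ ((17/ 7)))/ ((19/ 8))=294/ 1615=0.18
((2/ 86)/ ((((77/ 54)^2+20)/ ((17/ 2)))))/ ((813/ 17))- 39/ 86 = -678766773/ 1497387194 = -0.45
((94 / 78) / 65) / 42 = 47 / 106470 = 0.00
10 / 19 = 0.53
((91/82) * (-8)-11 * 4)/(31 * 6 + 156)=-0.15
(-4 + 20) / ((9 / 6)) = 32 / 3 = 10.67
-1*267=-267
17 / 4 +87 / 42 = 177 / 28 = 6.32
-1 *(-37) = 37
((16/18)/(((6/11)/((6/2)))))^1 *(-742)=-32648/9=-3627.56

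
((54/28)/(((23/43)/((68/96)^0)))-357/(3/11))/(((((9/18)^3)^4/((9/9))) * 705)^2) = -3526042320896/80021025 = -44063.95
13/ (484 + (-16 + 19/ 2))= 26/ 955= 0.03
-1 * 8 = -8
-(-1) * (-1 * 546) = -546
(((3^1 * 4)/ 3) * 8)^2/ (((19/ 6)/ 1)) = 6144/ 19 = 323.37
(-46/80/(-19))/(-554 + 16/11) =-253/4619280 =-0.00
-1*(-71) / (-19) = -3.74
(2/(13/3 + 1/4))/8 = 3/55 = 0.05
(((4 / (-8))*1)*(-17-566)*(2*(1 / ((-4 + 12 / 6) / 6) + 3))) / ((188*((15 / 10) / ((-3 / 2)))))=0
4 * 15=60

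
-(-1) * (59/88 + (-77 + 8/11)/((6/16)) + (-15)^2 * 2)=65281/264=247.28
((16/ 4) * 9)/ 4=9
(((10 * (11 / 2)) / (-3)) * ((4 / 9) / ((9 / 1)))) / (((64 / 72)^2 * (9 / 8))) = -55 / 54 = -1.02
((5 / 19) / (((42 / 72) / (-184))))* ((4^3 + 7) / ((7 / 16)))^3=-16184678154240 / 45619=-354779327.79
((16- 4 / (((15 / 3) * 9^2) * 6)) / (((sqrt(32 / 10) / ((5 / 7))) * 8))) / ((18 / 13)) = 126347 * sqrt(5) / 489888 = 0.58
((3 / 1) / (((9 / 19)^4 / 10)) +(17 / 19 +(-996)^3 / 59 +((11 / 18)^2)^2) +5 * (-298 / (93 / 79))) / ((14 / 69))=-82539988.10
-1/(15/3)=-0.20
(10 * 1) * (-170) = -1700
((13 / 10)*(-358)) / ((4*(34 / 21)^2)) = -1026207 / 23120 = -44.39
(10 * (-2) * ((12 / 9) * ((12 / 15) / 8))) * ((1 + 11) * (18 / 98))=-288 / 49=-5.88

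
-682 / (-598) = 341 / 299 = 1.14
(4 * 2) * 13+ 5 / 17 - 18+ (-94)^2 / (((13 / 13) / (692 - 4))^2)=4182467670.29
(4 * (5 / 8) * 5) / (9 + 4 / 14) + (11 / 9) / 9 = 3121 / 2106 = 1.48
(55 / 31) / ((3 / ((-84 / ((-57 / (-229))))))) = -352660 / 1767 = -199.58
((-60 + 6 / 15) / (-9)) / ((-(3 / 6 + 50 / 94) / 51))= -476204 / 1455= -327.29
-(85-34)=-51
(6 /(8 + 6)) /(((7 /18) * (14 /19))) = 1.50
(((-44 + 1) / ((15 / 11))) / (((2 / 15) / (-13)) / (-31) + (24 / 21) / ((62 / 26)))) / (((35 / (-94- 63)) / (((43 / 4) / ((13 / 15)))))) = 296969739 / 81176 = 3658.34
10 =10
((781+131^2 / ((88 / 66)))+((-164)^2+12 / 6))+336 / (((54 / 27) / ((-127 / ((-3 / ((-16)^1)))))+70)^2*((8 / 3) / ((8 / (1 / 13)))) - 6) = 40552.56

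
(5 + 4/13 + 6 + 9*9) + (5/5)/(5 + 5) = 12013/130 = 92.41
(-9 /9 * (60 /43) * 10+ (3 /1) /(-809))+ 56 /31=-13103327 /1078397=-12.15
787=787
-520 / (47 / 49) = -25480 / 47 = -542.13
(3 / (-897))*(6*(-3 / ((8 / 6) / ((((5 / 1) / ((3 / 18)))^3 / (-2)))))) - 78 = -205572 / 299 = -687.53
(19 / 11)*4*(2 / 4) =38 / 11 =3.45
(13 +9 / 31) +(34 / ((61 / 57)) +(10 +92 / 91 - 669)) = -105473297 / 172081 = -612.93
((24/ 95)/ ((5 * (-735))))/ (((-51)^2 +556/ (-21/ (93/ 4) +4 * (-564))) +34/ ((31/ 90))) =-2168884/ 85169375535125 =-0.00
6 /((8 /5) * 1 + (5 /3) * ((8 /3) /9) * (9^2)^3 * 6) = 15 /3936604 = 0.00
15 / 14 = 1.07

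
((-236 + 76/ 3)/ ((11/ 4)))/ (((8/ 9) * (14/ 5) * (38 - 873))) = 0.04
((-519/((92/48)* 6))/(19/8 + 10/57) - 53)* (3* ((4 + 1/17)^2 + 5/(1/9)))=-100787850450/7730461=-13037.75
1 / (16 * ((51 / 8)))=0.01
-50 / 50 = -1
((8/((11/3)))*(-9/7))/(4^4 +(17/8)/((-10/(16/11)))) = -1080/98441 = -0.01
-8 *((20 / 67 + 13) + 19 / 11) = -88592 / 737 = -120.21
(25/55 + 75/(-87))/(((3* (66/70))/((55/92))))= -11375/132066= -0.09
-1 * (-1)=1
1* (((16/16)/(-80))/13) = -1/1040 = -0.00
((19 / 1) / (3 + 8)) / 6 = 19 / 66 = 0.29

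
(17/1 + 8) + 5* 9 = 70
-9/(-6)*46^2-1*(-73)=3247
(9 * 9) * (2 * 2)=324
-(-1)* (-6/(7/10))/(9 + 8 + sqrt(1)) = -10/21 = -0.48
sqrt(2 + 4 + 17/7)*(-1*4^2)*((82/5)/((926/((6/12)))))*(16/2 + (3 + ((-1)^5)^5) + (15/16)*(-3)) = -2.96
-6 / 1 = -6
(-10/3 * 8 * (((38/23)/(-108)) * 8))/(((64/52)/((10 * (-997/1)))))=-49251800/1863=-26436.82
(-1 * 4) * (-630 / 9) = 280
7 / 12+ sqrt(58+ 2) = 7 / 12+ 2* sqrt(15) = 8.33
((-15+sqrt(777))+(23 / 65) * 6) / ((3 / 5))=-279 / 13+5 * sqrt(777) / 3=25.00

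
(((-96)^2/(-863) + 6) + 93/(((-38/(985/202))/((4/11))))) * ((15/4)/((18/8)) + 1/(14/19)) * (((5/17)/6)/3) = -34775406065/78041915028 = -0.45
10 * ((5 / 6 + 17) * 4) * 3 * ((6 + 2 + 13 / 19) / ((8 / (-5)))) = -441375 / 38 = -11615.13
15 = 15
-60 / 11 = -5.45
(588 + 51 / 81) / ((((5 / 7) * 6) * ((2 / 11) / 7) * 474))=8566327 / 767880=11.16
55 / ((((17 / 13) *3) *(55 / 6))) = 26 / 17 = 1.53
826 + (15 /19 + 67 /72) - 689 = 189769 /1368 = 138.72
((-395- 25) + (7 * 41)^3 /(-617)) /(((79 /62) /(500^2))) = -370435166500000 /48743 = -7599761329.83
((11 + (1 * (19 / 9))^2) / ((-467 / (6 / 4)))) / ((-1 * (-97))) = -626 / 1223073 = -0.00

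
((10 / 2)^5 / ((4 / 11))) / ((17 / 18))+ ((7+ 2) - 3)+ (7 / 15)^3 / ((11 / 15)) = 766219687 / 84150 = 9105.40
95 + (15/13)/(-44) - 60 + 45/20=5323/143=37.22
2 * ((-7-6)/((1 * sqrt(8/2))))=-13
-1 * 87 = -87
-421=-421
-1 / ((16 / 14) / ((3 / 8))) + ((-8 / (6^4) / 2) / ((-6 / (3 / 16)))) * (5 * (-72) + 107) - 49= -511687 / 10368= -49.35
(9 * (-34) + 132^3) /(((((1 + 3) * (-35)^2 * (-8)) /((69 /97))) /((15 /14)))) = -44.71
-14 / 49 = -2 / 7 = -0.29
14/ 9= 1.56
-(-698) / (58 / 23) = 8027 / 29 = 276.79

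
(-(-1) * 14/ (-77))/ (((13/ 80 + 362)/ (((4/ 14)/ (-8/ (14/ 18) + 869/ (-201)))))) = 12864/ 1310188033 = 0.00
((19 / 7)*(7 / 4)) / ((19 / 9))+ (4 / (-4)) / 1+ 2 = 13 / 4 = 3.25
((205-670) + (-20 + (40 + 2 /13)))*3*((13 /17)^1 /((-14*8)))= 17349 /1904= 9.11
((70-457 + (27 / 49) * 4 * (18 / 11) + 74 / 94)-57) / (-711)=11136541 / 18011763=0.62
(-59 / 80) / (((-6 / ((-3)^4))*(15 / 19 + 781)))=30267 / 2376640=0.01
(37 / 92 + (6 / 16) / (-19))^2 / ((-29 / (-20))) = 8937845 / 88609616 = 0.10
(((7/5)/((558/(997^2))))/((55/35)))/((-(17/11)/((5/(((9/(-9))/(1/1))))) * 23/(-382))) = -9302930231/109089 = -85278.35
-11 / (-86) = 11 / 86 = 0.13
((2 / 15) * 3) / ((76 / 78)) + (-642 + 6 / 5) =-60837 / 95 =-640.39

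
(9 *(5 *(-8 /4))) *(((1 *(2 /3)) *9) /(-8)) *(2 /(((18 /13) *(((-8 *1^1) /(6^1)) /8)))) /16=-585 /16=-36.56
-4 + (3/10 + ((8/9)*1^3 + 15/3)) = 197/90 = 2.19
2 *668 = 1336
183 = 183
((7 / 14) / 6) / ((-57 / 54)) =-3 / 38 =-0.08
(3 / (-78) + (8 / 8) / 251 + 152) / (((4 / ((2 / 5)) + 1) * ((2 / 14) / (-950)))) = -299772025 / 3263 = -91870.07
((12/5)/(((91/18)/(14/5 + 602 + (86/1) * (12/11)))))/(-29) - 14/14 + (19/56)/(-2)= -146374769/11611600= -12.61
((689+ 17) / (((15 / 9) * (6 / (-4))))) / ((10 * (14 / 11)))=-3883 / 175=-22.19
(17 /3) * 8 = 136 /3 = 45.33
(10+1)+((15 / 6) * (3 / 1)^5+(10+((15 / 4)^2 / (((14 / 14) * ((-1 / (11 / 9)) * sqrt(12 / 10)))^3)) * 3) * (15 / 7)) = 8959 / 14-831875 * sqrt(30) / 36288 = 514.37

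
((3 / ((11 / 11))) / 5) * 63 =189 / 5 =37.80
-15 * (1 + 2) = -45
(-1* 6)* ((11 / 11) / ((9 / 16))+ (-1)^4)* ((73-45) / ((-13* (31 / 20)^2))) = 560000 / 37479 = 14.94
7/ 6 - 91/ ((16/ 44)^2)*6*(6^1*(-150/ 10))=4459469/ 12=371622.42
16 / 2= 8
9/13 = 0.69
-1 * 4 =-4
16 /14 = 8 /7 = 1.14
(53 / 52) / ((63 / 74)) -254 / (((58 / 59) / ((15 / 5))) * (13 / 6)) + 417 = 2871079 / 47502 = 60.44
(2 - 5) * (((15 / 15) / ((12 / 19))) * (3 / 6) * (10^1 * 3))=-285 / 4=-71.25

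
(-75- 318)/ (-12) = 32.75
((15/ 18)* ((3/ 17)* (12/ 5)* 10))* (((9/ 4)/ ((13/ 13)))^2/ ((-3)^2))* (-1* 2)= -135/ 34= -3.97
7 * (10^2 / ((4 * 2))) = 175 / 2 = 87.50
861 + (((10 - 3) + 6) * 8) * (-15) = -699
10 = 10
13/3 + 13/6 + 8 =29/2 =14.50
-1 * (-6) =6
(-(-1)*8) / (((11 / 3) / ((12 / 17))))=1.54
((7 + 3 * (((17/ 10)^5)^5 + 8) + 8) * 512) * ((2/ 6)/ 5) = 5770757412348402378939569991057/ 97656250000000000000000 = 59092555.90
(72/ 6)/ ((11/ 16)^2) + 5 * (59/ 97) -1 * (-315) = 4030834/ 11737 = 343.43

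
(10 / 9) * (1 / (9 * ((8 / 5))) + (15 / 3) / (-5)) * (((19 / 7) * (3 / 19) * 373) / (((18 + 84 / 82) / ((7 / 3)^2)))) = -7172417 / 151632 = -47.30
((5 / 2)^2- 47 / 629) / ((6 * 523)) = 5179 / 2631736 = 0.00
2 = 2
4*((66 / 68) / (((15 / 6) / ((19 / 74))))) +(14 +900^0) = 48429 / 3145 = 15.40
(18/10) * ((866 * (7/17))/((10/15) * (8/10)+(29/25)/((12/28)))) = 30310/153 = 198.10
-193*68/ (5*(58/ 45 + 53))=-48.35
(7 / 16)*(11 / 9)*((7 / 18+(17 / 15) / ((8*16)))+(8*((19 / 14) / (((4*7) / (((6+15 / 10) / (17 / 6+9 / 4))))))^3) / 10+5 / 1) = 9133319707774669 / 3164205496596480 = 2.89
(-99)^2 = 9801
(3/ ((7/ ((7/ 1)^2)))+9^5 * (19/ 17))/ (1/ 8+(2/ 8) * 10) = 2992768/ 119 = 25149.31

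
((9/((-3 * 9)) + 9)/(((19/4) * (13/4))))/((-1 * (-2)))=16/57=0.28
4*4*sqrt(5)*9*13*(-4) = -7488*sqrt(5) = -16743.68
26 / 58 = 13 / 29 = 0.45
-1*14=-14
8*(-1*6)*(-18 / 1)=864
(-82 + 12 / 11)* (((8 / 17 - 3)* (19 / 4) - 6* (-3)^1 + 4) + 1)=-332415 / 374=-888.81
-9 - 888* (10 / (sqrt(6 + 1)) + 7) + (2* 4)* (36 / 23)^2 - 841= -3727546 / 529 - 8880* sqrt(7) / 7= -10402.73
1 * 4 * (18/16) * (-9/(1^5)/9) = -9/2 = -4.50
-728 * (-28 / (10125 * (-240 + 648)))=2548 / 516375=0.00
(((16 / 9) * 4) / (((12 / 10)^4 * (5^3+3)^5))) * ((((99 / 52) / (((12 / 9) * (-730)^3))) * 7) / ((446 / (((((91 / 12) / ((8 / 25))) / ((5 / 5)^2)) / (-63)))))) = 9625 / 4450212735715878471991296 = 0.00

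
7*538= 3766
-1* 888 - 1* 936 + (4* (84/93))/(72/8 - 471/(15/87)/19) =-181000004/99231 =-1824.03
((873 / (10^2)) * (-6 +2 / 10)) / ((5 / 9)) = -227853 / 2500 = -91.14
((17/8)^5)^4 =4064231406647572522401601/1152921504606846976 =3525158.82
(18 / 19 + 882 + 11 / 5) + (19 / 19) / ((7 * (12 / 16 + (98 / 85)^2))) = 35373690193 / 39960515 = 885.22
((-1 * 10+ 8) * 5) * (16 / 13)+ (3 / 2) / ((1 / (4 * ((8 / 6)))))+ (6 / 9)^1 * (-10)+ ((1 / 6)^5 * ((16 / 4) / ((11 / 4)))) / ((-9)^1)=-6864277 / 625482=-10.97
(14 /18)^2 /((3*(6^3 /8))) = 0.01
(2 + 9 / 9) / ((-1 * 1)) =-3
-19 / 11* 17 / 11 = -323 / 121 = -2.67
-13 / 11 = -1.18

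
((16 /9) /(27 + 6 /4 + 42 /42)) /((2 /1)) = 16 /531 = 0.03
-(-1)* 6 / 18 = 1 / 3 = 0.33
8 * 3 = 24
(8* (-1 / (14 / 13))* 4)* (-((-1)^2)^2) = 208 / 7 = 29.71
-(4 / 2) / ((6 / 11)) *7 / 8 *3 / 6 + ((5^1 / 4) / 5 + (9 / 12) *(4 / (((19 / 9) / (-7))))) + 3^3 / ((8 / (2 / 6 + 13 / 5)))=-6391 / 4560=-1.40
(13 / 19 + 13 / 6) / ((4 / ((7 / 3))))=2275 / 1368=1.66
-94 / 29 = -3.24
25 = 25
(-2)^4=16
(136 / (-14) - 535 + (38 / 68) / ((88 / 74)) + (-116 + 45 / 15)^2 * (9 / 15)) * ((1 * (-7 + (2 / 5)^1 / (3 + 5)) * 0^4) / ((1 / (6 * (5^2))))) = 0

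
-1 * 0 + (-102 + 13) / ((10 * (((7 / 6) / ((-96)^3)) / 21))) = 708673536 / 5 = 141734707.20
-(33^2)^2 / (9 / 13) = -1712997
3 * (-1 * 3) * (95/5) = -171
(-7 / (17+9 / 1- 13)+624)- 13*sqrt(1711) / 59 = 8105 / 13- 13*sqrt(1711) / 59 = 614.35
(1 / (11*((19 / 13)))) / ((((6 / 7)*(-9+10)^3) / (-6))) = -91 / 209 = -0.44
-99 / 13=-7.62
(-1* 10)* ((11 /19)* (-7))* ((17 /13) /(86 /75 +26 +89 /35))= 624750 /349999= 1.79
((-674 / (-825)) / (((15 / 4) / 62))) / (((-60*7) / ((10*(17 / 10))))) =-710396 / 1299375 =-0.55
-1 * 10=-10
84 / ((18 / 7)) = 98 / 3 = 32.67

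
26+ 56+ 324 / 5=734 / 5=146.80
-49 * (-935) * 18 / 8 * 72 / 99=74970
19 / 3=6.33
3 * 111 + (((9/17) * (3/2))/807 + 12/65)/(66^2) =287445463619/863199480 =333.00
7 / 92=0.08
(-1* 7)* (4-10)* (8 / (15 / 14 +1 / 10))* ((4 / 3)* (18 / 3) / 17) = 94080 / 697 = 134.98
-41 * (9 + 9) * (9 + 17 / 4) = -19557 / 2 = -9778.50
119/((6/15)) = 595/2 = 297.50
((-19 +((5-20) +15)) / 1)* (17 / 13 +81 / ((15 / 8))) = -54967 / 65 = -845.65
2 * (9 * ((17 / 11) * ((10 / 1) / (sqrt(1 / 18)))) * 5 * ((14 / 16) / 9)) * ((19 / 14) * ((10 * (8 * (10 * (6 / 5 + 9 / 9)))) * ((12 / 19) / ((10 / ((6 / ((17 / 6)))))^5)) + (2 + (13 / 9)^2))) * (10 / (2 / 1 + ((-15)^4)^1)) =6227429774417 * sqrt(2) / 12558400470990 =0.70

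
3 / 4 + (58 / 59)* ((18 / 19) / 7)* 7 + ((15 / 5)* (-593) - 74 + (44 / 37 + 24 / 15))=-1533429161 / 829540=-1848.53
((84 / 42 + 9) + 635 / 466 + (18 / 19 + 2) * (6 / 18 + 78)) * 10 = 32304685 / 13281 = 2432.40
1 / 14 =0.07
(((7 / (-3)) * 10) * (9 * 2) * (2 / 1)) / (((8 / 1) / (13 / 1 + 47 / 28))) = -6165 / 4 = -1541.25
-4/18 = -2/9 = -0.22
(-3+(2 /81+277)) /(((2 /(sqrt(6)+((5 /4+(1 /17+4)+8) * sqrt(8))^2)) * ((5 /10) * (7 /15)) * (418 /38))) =110980 * sqrt(6) /2079+45447697250 /600831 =75772.16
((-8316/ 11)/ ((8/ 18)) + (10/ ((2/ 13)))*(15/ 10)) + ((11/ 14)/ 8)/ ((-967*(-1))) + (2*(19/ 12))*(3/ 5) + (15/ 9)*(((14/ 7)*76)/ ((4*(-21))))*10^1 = -7952669393/ 4873680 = -1631.76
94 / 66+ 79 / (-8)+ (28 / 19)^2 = -598415 / 95304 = -6.28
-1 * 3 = -3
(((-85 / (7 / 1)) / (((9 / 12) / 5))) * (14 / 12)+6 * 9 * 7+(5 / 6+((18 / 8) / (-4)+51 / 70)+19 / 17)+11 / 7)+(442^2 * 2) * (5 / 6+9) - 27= 47031207467 / 12240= 3842418.91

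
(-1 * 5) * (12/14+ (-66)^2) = -152490/7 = -21784.29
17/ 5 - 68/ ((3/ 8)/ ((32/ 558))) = -29291/ 4185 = -7.00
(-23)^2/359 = 529/359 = 1.47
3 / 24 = 1 / 8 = 0.12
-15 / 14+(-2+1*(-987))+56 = -13077 / 14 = -934.07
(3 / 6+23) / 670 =0.04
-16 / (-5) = 16 / 5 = 3.20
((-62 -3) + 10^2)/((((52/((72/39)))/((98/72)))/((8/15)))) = 1372/1521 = 0.90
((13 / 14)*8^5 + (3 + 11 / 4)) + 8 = 852353 / 28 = 30441.18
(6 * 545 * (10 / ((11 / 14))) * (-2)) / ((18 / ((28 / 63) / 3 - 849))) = 3497439400 / 891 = 3925296.75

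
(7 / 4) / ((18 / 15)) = 35 / 24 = 1.46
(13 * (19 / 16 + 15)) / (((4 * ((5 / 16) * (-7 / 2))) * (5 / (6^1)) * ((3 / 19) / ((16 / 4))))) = -36556 / 25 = -1462.24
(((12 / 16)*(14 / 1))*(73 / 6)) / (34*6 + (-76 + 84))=511 / 848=0.60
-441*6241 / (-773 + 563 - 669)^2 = -305809 / 85849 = -3.56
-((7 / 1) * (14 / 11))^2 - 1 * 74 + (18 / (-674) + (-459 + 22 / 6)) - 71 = -83152288 / 122331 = -679.73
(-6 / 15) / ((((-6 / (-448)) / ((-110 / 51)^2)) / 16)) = -2223.06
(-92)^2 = 8464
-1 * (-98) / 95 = 98 / 95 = 1.03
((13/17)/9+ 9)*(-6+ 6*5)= 11120/51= 218.04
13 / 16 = 0.81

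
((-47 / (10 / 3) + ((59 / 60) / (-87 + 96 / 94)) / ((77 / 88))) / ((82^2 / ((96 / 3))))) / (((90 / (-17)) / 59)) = 24024844958 / 32096551725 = 0.75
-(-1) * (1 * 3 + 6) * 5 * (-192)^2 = 1658880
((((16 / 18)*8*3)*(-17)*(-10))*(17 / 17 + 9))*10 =1088000 / 3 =362666.67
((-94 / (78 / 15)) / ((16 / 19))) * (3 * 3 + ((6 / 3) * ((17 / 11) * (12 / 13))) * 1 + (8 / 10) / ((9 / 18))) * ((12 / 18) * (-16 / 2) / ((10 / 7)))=60128369 / 55770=1078.15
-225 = -225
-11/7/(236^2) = -11/389872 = -0.00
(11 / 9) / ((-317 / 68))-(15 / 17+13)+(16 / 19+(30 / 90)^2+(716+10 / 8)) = 2595213815 / 3686076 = 704.06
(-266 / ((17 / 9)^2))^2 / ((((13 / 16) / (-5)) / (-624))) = 1782643645440 / 83521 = 21343657.83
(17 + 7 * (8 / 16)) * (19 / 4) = 97.38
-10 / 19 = -0.53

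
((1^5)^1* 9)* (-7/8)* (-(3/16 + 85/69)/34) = 32907/100096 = 0.33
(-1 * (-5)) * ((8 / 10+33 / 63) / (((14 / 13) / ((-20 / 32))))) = -9035 / 2352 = -3.84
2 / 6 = 1 / 3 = 0.33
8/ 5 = 1.60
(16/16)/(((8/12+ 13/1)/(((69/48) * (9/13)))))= 621/8528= 0.07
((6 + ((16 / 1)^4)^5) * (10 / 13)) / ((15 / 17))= 41103477866897391940010188 / 39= 1053935329920445947179748.00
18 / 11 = 1.64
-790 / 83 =-9.52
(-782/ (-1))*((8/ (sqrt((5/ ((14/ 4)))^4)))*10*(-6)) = -919632/ 5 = -183926.40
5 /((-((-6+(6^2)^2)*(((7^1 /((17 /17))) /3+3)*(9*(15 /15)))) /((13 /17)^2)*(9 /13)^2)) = -28561 /289897056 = -0.00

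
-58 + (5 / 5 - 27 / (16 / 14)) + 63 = -141 / 8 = -17.62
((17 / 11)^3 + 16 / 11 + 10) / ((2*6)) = 20159 / 15972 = 1.26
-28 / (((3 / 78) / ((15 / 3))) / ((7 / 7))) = -3640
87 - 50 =37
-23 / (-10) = 23 / 10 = 2.30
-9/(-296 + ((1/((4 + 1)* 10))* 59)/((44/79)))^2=-4840000/46445853169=-0.00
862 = 862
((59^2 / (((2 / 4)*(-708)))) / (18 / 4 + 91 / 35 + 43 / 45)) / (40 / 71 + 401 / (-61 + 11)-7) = 41890 / 496103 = 0.08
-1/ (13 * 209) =-1/ 2717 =-0.00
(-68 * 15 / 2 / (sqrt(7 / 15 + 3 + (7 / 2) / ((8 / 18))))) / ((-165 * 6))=34 * sqrt(40830) / 44913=0.15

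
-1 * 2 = -2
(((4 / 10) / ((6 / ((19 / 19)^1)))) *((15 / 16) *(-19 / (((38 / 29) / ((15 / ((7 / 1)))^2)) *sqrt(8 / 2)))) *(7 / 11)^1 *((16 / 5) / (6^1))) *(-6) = 4.24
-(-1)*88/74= 44/37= 1.19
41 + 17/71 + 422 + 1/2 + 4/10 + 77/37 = 466.22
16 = 16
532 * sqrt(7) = 1407.54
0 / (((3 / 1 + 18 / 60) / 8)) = 0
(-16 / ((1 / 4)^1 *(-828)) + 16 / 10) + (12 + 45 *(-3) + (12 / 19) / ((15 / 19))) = -124741 / 1035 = -120.52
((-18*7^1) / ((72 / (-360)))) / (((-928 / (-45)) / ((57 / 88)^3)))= 2625110775 / 316203008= 8.30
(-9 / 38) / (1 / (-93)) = 837 / 38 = 22.03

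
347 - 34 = 313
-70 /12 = -35 /6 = -5.83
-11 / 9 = -1.22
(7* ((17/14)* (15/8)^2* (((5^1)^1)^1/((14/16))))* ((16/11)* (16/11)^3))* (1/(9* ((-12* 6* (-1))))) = 1088000/922383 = 1.18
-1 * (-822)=822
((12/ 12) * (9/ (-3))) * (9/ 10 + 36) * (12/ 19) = -6642/ 95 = -69.92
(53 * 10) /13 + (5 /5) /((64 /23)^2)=2177757 /53248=40.90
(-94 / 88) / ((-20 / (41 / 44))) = 1927 / 38720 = 0.05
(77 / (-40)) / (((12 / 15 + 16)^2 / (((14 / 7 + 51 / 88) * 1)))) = -1135 / 64512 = -0.02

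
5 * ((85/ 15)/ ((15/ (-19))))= -35.89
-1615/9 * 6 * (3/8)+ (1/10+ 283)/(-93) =-756637/1860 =-406.79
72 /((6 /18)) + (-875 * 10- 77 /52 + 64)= -440517 /52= -8471.48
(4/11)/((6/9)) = 6/11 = 0.55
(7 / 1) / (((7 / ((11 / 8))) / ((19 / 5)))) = 209 / 40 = 5.22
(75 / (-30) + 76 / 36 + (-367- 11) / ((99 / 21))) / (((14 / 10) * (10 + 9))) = -11395 / 3762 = -3.03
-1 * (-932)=932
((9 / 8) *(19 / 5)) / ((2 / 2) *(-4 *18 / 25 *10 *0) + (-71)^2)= 171 / 201640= 0.00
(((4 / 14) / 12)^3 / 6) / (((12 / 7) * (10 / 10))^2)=1 / 1306368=0.00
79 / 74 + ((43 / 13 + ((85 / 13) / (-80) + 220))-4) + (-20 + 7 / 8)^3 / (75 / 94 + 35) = 24.88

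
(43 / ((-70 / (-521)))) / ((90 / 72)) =44806 / 175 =256.03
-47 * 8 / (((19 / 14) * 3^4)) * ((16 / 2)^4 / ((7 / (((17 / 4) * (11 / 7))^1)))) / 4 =-35999744 / 10773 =-3341.66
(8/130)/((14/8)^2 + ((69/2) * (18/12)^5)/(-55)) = -2816/77831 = -0.04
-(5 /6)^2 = -25 /36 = -0.69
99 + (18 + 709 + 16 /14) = 5790 /7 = 827.14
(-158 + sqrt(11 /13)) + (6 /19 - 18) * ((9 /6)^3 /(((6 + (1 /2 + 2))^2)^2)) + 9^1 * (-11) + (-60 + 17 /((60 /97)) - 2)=-27757539049 /95213940 + sqrt(143) /13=-290.61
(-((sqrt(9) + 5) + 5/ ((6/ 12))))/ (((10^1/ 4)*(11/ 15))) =-108/ 11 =-9.82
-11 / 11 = -1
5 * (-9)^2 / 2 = 405 / 2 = 202.50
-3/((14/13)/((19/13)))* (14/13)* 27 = -1539/13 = -118.38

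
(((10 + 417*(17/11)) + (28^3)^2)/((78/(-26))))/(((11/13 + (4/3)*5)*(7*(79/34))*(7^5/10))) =-23429538400060/29955435433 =-782.15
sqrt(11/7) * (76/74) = 38 * sqrt(77)/259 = 1.29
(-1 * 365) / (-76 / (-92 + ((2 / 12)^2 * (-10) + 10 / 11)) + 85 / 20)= -26412860 / 367739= -71.83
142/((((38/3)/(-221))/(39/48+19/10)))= -10214841/1520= -6720.29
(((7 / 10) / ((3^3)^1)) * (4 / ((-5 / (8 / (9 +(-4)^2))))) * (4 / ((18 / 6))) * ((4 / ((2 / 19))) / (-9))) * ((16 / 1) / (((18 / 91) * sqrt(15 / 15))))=12393472 / 4100625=3.02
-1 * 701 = -701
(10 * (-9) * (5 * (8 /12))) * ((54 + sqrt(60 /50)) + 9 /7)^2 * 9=-404535060 /49- 417960 * sqrt(30) /7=-8582854.87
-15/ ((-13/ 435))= 6525/ 13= 501.92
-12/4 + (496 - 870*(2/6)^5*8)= 464.36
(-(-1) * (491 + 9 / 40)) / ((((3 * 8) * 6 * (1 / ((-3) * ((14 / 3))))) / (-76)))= 2613317 / 720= 3629.61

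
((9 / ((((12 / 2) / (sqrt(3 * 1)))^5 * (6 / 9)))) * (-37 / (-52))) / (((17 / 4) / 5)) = 185 * sqrt(3) / 14144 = 0.02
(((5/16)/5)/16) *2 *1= 1/128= 0.01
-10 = -10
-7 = -7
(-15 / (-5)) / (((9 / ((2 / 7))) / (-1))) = -2 / 21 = -0.10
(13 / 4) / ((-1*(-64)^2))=-13 / 16384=-0.00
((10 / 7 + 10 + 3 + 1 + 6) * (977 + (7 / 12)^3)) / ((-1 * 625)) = -1688599 / 50400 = -33.50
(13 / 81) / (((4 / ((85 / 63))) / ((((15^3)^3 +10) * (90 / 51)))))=12494091800125 / 3402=3672572545.60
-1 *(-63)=63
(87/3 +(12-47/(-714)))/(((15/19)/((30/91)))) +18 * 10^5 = 58477157099/32487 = 1800017.15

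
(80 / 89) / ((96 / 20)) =50 / 267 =0.19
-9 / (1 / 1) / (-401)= 9 / 401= 0.02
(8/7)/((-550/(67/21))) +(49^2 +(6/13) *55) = 1275122291/525525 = 2426.38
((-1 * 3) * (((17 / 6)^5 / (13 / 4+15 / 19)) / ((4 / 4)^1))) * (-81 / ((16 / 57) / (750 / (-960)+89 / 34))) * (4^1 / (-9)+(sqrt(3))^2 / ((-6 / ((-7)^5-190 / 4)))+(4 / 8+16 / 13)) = 39604554905547015 / 65388544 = 605680329.96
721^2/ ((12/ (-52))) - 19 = -6757990/ 3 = -2252663.33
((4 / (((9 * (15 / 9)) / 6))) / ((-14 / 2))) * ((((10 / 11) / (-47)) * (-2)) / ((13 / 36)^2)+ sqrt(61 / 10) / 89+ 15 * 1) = -2138424 / 611611 - 4 * sqrt(610) / 15575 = -3.50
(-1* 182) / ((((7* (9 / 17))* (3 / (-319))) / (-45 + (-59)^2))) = 484469128 / 27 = 17943301.04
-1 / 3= -0.33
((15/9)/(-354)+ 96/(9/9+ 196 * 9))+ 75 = 140675377/1874430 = 75.05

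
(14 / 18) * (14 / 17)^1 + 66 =10196 / 153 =66.64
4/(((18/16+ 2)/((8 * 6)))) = 1536/25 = 61.44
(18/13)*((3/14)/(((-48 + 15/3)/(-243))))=6561/3913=1.68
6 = 6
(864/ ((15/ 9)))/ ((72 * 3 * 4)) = 3/ 5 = 0.60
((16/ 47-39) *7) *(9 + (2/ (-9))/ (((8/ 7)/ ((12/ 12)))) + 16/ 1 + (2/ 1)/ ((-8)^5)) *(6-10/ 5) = -46522527961/ 1732608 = -26851.16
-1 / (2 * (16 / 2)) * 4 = -0.25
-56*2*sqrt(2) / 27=-5.87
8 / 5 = 1.60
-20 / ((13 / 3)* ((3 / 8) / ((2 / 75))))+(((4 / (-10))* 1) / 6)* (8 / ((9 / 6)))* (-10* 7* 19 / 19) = 14368 / 585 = 24.56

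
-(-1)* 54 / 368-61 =-11197 / 184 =-60.85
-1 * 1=-1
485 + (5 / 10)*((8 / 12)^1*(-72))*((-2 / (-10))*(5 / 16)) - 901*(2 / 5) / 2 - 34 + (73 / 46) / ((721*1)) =22329192 / 82915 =269.30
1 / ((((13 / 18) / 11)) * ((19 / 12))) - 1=2129 / 247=8.62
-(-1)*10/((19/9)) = 90/19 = 4.74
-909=-909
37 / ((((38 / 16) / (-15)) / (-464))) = 2060160 / 19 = 108429.47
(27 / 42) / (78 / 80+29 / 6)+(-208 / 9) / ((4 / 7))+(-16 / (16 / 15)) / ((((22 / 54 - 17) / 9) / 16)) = 89.84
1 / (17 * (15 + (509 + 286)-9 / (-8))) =8 / 110313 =0.00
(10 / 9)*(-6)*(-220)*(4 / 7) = 838.10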